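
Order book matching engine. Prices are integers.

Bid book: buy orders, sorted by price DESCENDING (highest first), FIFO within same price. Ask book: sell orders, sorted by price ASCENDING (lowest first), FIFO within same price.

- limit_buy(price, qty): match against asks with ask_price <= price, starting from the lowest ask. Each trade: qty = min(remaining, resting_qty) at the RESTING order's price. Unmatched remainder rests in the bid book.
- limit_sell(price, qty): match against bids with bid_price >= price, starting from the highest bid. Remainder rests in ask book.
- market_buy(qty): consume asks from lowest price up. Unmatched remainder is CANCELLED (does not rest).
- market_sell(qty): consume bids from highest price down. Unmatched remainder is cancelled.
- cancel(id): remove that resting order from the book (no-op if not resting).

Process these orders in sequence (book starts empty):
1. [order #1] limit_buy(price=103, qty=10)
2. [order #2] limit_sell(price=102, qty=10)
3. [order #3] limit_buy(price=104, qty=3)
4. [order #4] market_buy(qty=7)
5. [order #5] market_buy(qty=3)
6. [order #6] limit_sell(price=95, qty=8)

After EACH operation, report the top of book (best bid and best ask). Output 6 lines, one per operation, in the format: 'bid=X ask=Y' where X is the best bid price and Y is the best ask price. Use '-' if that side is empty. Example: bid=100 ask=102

Answer: bid=103 ask=-
bid=- ask=-
bid=104 ask=-
bid=104 ask=-
bid=104 ask=-
bid=- ask=95

Derivation:
After op 1 [order #1] limit_buy(price=103, qty=10): fills=none; bids=[#1:10@103] asks=[-]
After op 2 [order #2] limit_sell(price=102, qty=10): fills=#1x#2:10@103; bids=[-] asks=[-]
After op 3 [order #3] limit_buy(price=104, qty=3): fills=none; bids=[#3:3@104] asks=[-]
After op 4 [order #4] market_buy(qty=7): fills=none; bids=[#3:3@104] asks=[-]
After op 5 [order #5] market_buy(qty=3): fills=none; bids=[#3:3@104] asks=[-]
After op 6 [order #6] limit_sell(price=95, qty=8): fills=#3x#6:3@104; bids=[-] asks=[#6:5@95]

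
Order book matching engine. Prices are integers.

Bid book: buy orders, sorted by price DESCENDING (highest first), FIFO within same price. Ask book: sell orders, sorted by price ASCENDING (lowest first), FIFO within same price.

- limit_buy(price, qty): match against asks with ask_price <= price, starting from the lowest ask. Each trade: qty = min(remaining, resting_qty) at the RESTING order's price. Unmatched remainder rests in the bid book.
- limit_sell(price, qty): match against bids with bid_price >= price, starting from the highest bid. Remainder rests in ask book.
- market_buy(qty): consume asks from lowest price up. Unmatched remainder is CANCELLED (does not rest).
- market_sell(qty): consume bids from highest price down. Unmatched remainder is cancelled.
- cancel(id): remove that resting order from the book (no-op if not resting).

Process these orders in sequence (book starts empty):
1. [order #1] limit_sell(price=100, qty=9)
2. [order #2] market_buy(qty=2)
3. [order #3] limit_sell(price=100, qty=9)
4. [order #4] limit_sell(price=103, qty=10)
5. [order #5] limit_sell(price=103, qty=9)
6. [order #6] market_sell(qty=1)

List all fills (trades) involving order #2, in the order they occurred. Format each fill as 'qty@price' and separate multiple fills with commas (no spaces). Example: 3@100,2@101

Answer: 2@100

Derivation:
After op 1 [order #1] limit_sell(price=100, qty=9): fills=none; bids=[-] asks=[#1:9@100]
After op 2 [order #2] market_buy(qty=2): fills=#2x#1:2@100; bids=[-] asks=[#1:7@100]
After op 3 [order #3] limit_sell(price=100, qty=9): fills=none; bids=[-] asks=[#1:7@100 #3:9@100]
After op 4 [order #4] limit_sell(price=103, qty=10): fills=none; bids=[-] asks=[#1:7@100 #3:9@100 #4:10@103]
After op 5 [order #5] limit_sell(price=103, qty=9): fills=none; bids=[-] asks=[#1:7@100 #3:9@100 #4:10@103 #5:9@103]
After op 6 [order #6] market_sell(qty=1): fills=none; bids=[-] asks=[#1:7@100 #3:9@100 #4:10@103 #5:9@103]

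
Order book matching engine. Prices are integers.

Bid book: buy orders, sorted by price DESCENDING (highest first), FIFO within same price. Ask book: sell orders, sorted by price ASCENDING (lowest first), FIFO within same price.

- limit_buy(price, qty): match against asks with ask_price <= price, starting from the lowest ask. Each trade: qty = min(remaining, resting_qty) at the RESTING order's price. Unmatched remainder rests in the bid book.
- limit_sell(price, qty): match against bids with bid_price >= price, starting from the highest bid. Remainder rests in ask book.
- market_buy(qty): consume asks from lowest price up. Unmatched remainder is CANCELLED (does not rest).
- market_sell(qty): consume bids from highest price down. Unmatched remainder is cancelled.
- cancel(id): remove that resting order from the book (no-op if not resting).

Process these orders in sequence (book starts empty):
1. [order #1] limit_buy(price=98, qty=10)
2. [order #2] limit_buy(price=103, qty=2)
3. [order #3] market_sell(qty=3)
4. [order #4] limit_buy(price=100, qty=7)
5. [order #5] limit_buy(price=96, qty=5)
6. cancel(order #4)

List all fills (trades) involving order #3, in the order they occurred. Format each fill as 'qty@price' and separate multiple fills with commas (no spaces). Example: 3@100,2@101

Answer: 2@103,1@98

Derivation:
After op 1 [order #1] limit_buy(price=98, qty=10): fills=none; bids=[#1:10@98] asks=[-]
After op 2 [order #2] limit_buy(price=103, qty=2): fills=none; bids=[#2:2@103 #1:10@98] asks=[-]
After op 3 [order #3] market_sell(qty=3): fills=#2x#3:2@103 #1x#3:1@98; bids=[#1:9@98] asks=[-]
After op 4 [order #4] limit_buy(price=100, qty=7): fills=none; bids=[#4:7@100 #1:9@98] asks=[-]
After op 5 [order #5] limit_buy(price=96, qty=5): fills=none; bids=[#4:7@100 #1:9@98 #5:5@96] asks=[-]
After op 6 cancel(order #4): fills=none; bids=[#1:9@98 #5:5@96] asks=[-]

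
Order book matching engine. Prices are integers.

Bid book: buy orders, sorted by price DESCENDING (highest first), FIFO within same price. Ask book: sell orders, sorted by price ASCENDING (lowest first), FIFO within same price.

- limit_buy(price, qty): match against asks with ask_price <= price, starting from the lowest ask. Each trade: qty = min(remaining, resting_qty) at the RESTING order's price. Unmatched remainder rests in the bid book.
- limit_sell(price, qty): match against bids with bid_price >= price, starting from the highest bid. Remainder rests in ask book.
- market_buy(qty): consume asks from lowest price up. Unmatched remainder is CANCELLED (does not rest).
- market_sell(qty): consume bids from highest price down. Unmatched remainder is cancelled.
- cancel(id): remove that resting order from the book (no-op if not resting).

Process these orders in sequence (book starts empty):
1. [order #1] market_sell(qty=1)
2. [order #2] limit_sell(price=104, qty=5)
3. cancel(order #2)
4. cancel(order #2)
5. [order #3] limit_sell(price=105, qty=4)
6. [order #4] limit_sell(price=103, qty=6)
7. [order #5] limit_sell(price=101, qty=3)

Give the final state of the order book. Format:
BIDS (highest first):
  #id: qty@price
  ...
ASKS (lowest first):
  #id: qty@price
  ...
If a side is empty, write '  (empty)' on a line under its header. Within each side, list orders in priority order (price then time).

Answer: BIDS (highest first):
  (empty)
ASKS (lowest first):
  #5: 3@101
  #4: 6@103
  #3: 4@105

Derivation:
After op 1 [order #1] market_sell(qty=1): fills=none; bids=[-] asks=[-]
After op 2 [order #2] limit_sell(price=104, qty=5): fills=none; bids=[-] asks=[#2:5@104]
After op 3 cancel(order #2): fills=none; bids=[-] asks=[-]
After op 4 cancel(order #2): fills=none; bids=[-] asks=[-]
After op 5 [order #3] limit_sell(price=105, qty=4): fills=none; bids=[-] asks=[#3:4@105]
After op 6 [order #4] limit_sell(price=103, qty=6): fills=none; bids=[-] asks=[#4:6@103 #3:4@105]
After op 7 [order #5] limit_sell(price=101, qty=3): fills=none; bids=[-] asks=[#5:3@101 #4:6@103 #3:4@105]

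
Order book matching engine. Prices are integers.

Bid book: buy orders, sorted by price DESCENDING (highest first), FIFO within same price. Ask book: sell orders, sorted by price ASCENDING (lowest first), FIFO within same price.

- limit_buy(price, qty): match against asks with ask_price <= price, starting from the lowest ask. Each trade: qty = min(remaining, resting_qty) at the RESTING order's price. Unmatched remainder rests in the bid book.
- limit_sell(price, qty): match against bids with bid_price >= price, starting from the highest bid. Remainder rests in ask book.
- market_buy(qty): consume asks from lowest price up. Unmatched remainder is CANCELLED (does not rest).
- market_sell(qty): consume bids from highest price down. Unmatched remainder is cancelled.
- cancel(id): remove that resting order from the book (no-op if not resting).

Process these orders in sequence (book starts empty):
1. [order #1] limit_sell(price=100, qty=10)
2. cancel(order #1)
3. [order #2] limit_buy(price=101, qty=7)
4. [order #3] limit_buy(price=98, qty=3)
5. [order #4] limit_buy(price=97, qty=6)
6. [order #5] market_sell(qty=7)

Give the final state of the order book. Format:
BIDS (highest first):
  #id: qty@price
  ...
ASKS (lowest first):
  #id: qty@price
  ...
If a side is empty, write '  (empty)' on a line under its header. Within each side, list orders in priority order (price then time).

Answer: BIDS (highest first):
  #3: 3@98
  #4: 6@97
ASKS (lowest first):
  (empty)

Derivation:
After op 1 [order #1] limit_sell(price=100, qty=10): fills=none; bids=[-] asks=[#1:10@100]
After op 2 cancel(order #1): fills=none; bids=[-] asks=[-]
After op 3 [order #2] limit_buy(price=101, qty=7): fills=none; bids=[#2:7@101] asks=[-]
After op 4 [order #3] limit_buy(price=98, qty=3): fills=none; bids=[#2:7@101 #3:3@98] asks=[-]
After op 5 [order #4] limit_buy(price=97, qty=6): fills=none; bids=[#2:7@101 #3:3@98 #4:6@97] asks=[-]
After op 6 [order #5] market_sell(qty=7): fills=#2x#5:7@101; bids=[#3:3@98 #4:6@97] asks=[-]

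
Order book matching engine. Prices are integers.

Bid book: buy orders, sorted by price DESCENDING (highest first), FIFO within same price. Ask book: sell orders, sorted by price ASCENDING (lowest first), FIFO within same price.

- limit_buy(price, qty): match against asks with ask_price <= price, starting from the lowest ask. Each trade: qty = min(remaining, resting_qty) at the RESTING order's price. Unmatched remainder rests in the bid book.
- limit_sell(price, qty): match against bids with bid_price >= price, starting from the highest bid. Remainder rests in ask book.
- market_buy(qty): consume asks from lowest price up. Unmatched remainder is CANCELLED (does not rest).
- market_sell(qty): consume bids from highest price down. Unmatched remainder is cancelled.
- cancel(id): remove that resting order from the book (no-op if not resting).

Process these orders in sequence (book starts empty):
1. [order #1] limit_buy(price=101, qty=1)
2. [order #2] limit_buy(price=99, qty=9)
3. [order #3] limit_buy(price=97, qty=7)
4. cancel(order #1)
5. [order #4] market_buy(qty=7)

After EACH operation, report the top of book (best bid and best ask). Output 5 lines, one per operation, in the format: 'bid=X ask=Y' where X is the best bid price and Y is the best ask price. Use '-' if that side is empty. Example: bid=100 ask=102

After op 1 [order #1] limit_buy(price=101, qty=1): fills=none; bids=[#1:1@101] asks=[-]
After op 2 [order #2] limit_buy(price=99, qty=9): fills=none; bids=[#1:1@101 #2:9@99] asks=[-]
After op 3 [order #3] limit_buy(price=97, qty=7): fills=none; bids=[#1:1@101 #2:9@99 #3:7@97] asks=[-]
After op 4 cancel(order #1): fills=none; bids=[#2:9@99 #3:7@97] asks=[-]
After op 5 [order #4] market_buy(qty=7): fills=none; bids=[#2:9@99 #3:7@97] asks=[-]

Answer: bid=101 ask=-
bid=101 ask=-
bid=101 ask=-
bid=99 ask=-
bid=99 ask=-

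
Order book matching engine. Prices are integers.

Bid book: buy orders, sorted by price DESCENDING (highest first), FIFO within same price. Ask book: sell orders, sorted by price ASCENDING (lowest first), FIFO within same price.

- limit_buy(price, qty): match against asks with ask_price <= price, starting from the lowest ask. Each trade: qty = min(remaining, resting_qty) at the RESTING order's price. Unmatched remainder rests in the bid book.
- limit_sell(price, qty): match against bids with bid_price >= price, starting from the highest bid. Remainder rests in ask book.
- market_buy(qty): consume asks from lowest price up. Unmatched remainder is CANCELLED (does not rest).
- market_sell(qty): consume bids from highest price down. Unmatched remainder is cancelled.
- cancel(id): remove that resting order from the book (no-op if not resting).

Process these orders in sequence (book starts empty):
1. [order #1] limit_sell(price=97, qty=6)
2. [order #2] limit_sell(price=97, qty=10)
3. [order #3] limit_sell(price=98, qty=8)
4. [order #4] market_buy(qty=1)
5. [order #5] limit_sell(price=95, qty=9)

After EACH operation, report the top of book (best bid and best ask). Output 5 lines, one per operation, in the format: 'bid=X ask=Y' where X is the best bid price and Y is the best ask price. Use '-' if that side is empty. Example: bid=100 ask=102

Answer: bid=- ask=97
bid=- ask=97
bid=- ask=97
bid=- ask=97
bid=- ask=95

Derivation:
After op 1 [order #1] limit_sell(price=97, qty=6): fills=none; bids=[-] asks=[#1:6@97]
After op 2 [order #2] limit_sell(price=97, qty=10): fills=none; bids=[-] asks=[#1:6@97 #2:10@97]
After op 3 [order #3] limit_sell(price=98, qty=8): fills=none; bids=[-] asks=[#1:6@97 #2:10@97 #3:8@98]
After op 4 [order #4] market_buy(qty=1): fills=#4x#1:1@97; bids=[-] asks=[#1:5@97 #2:10@97 #3:8@98]
After op 5 [order #5] limit_sell(price=95, qty=9): fills=none; bids=[-] asks=[#5:9@95 #1:5@97 #2:10@97 #3:8@98]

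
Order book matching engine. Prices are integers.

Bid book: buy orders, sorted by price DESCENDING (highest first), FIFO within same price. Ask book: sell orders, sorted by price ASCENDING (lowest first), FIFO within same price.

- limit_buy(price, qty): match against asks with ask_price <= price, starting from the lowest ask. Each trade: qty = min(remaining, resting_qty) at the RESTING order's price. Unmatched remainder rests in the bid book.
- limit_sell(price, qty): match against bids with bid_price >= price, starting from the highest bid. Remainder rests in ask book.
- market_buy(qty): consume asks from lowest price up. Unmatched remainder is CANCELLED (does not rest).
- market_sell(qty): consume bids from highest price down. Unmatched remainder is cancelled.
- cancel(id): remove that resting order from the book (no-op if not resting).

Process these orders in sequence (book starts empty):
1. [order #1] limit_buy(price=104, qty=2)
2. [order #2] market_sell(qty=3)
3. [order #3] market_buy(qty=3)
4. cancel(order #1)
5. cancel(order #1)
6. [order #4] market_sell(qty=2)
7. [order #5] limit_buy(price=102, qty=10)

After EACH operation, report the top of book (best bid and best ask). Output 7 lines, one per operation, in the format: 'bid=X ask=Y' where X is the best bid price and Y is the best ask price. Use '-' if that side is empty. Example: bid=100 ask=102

After op 1 [order #1] limit_buy(price=104, qty=2): fills=none; bids=[#1:2@104] asks=[-]
After op 2 [order #2] market_sell(qty=3): fills=#1x#2:2@104; bids=[-] asks=[-]
After op 3 [order #3] market_buy(qty=3): fills=none; bids=[-] asks=[-]
After op 4 cancel(order #1): fills=none; bids=[-] asks=[-]
After op 5 cancel(order #1): fills=none; bids=[-] asks=[-]
After op 6 [order #4] market_sell(qty=2): fills=none; bids=[-] asks=[-]
After op 7 [order #5] limit_buy(price=102, qty=10): fills=none; bids=[#5:10@102] asks=[-]

Answer: bid=104 ask=-
bid=- ask=-
bid=- ask=-
bid=- ask=-
bid=- ask=-
bid=- ask=-
bid=102 ask=-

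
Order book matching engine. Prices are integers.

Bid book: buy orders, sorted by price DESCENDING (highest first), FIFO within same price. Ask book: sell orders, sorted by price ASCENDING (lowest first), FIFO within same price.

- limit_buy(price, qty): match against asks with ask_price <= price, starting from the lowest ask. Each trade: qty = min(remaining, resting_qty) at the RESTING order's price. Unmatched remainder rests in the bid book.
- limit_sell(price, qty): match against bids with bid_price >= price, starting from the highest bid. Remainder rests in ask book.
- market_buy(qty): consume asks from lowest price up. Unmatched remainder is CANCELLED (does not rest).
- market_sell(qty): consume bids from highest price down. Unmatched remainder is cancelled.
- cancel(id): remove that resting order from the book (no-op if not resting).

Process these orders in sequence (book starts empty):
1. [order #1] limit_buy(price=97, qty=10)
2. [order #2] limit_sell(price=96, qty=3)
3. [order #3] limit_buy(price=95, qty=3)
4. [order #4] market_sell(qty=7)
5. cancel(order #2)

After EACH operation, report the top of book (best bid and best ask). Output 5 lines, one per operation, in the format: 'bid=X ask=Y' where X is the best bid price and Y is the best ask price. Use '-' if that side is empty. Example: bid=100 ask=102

After op 1 [order #1] limit_buy(price=97, qty=10): fills=none; bids=[#1:10@97] asks=[-]
After op 2 [order #2] limit_sell(price=96, qty=3): fills=#1x#2:3@97; bids=[#1:7@97] asks=[-]
After op 3 [order #3] limit_buy(price=95, qty=3): fills=none; bids=[#1:7@97 #3:3@95] asks=[-]
After op 4 [order #4] market_sell(qty=7): fills=#1x#4:7@97; bids=[#3:3@95] asks=[-]
After op 5 cancel(order #2): fills=none; bids=[#3:3@95] asks=[-]

Answer: bid=97 ask=-
bid=97 ask=-
bid=97 ask=-
bid=95 ask=-
bid=95 ask=-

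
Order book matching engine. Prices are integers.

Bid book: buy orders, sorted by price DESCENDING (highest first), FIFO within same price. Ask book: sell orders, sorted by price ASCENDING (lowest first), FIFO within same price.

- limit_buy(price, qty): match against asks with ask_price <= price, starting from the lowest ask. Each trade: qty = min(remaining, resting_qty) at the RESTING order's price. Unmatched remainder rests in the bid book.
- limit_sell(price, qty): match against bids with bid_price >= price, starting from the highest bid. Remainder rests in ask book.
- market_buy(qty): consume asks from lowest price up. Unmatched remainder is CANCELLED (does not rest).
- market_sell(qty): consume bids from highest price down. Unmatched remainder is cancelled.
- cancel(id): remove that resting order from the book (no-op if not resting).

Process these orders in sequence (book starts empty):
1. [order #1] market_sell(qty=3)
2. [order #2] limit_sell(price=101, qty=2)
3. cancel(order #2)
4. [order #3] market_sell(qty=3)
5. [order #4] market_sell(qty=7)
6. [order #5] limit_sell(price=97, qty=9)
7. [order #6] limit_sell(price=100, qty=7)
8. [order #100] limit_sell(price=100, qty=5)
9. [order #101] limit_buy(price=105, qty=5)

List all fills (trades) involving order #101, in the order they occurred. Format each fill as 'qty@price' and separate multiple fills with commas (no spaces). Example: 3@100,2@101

Answer: 5@97

Derivation:
After op 1 [order #1] market_sell(qty=3): fills=none; bids=[-] asks=[-]
After op 2 [order #2] limit_sell(price=101, qty=2): fills=none; bids=[-] asks=[#2:2@101]
After op 3 cancel(order #2): fills=none; bids=[-] asks=[-]
After op 4 [order #3] market_sell(qty=3): fills=none; bids=[-] asks=[-]
After op 5 [order #4] market_sell(qty=7): fills=none; bids=[-] asks=[-]
After op 6 [order #5] limit_sell(price=97, qty=9): fills=none; bids=[-] asks=[#5:9@97]
After op 7 [order #6] limit_sell(price=100, qty=7): fills=none; bids=[-] asks=[#5:9@97 #6:7@100]
After op 8 [order #100] limit_sell(price=100, qty=5): fills=none; bids=[-] asks=[#5:9@97 #6:7@100 #100:5@100]
After op 9 [order #101] limit_buy(price=105, qty=5): fills=#101x#5:5@97; bids=[-] asks=[#5:4@97 #6:7@100 #100:5@100]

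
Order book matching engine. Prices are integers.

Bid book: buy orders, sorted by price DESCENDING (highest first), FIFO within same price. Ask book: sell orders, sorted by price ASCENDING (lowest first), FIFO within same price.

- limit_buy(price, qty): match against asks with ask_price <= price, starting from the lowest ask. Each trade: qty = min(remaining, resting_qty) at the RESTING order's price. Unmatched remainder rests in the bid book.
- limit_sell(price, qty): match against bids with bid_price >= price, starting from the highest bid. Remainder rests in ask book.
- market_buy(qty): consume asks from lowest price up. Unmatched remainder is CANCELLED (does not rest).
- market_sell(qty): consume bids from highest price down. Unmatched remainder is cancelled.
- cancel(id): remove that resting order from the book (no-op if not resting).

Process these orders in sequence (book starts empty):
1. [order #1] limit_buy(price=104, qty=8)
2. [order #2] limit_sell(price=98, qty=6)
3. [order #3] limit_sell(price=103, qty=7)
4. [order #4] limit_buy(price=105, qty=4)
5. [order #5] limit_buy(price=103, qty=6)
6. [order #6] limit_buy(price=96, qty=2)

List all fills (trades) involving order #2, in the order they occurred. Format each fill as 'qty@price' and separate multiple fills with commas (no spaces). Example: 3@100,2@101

After op 1 [order #1] limit_buy(price=104, qty=8): fills=none; bids=[#1:8@104] asks=[-]
After op 2 [order #2] limit_sell(price=98, qty=6): fills=#1x#2:6@104; bids=[#1:2@104] asks=[-]
After op 3 [order #3] limit_sell(price=103, qty=7): fills=#1x#3:2@104; bids=[-] asks=[#3:5@103]
After op 4 [order #4] limit_buy(price=105, qty=4): fills=#4x#3:4@103; bids=[-] asks=[#3:1@103]
After op 5 [order #5] limit_buy(price=103, qty=6): fills=#5x#3:1@103; bids=[#5:5@103] asks=[-]
After op 6 [order #6] limit_buy(price=96, qty=2): fills=none; bids=[#5:5@103 #6:2@96] asks=[-]

Answer: 6@104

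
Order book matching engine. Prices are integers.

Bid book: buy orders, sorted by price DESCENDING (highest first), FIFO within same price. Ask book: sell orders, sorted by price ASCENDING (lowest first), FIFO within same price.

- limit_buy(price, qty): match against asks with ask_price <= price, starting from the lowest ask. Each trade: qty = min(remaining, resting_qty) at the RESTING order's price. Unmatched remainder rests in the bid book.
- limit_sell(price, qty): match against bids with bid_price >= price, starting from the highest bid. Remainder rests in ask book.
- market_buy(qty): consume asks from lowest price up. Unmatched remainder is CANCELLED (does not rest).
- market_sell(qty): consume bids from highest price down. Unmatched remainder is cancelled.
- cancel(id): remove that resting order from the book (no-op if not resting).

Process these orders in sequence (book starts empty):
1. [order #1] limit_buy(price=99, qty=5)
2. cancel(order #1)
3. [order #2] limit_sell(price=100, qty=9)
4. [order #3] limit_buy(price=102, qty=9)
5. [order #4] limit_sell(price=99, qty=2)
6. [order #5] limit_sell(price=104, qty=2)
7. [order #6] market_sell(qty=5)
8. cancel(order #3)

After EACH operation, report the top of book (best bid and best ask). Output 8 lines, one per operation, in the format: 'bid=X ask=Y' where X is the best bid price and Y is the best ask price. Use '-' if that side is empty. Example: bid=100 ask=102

Answer: bid=99 ask=-
bid=- ask=-
bid=- ask=100
bid=- ask=-
bid=- ask=99
bid=- ask=99
bid=- ask=99
bid=- ask=99

Derivation:
After op 1 [order #1] limit_buy(price=99, qty=5): fills=none; bids=[#1:5@99] asks=[-]
After op 2 cancel(order #1): fills=none; bids=[-] asks=[-]
After op 3 [order #2] limit_sell(price=100, qty=9): fills=none; bids=[-] asks=[#2:9@100]
After op 4 [order #3] limit_buy(price=102, qty=9): fills=#3x#2:9@100; bids=[-] asks=[-]
After op 5 [order #4] limit_sell(price=99, qty=2): fills=none; bids=[-] asks=[#4:2@99]
After op 6 [order #5] limit_sell(price=104, qty=2): fills=none; bids=[-] asks=[#4:2@99 #5:2@104]
After op 7 [order #6] market_sell(qty=5): fills=none; bids=[-] asks=[#4:2@99 #5:2@104]
After op 8 cancel(order #3): fills=none; bids=[-] asks=[#4:2@99 #5:2@104]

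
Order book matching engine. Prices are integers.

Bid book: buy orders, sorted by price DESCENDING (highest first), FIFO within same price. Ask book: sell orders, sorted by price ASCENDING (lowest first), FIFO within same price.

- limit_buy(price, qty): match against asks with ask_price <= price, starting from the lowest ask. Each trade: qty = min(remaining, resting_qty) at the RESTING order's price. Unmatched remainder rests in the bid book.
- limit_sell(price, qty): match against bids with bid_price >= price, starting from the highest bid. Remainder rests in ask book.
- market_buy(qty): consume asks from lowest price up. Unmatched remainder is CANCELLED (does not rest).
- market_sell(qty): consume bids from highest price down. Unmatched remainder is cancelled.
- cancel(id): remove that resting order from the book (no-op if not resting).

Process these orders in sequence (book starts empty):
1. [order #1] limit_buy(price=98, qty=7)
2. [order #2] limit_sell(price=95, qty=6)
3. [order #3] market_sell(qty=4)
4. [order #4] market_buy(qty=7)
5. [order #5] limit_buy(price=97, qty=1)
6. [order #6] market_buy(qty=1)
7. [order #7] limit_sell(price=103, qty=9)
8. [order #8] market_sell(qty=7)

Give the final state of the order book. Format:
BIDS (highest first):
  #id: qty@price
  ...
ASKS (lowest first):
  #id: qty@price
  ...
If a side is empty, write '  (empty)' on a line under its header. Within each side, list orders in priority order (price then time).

Answer: BIDS (highest first):
  (empty)
ASKS (lowest first):
  #7: 9@103

Derivation:
After op 1 [order #1] limit_buy(price=98, qty=7): fills=none; bids=[#1:7@98] asks=[-]
After op 2 [order #2] limit_sell(price=95, qty=6): fills=#1x#2:6@98; bids=[#1:1@98] asks=[-]
After op 3 [order #3] market_sell(qty=4): fills=#1x#3:1@98; bids=[-] asks=[-]
After op 4 [order #4] market_buy(qty=7): fills=none; bids=[-] asks=[-]
After op 5 [order #5] limit_buy(price=97, qty=1): fills=none; bids=[#5:1@97] asks=[-]
After op 6 [order #6] market_buy(qty=1): fills=none; bids=[#5:1@97] asks=[-]
After op 7 [order #7] limit_sell(price=103, qty=9): fills=none; bids=[#5:1@97] asks=[#7:9@103]
After op 8 [order #8] market_sell(qty=7): fills=#5x#8:1@97; bids=[-] asks=[#7:9@103]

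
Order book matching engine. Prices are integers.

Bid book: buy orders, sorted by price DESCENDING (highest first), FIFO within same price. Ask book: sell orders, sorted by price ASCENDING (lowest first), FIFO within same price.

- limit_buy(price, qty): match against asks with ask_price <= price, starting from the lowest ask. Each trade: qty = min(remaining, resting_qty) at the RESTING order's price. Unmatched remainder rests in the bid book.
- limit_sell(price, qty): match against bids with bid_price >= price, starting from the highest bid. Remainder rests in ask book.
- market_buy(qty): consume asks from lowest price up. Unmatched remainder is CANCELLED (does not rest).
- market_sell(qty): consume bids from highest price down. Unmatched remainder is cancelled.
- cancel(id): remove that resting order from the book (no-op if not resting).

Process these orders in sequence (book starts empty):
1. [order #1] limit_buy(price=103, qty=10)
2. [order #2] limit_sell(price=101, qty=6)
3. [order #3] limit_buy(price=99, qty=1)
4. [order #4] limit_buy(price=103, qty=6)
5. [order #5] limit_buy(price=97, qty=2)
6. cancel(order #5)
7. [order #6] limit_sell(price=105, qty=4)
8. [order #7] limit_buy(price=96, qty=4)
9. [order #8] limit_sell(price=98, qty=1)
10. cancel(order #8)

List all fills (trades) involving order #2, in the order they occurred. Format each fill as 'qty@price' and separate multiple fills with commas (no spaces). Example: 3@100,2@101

After op 1 [order #1] limit_buy(price=103, qty=10): fills=none; bids=[#1:10@103] asks=[-]
After op 2 [order #2] limit_sell(price=101, qty=6): fills=#1x#2:6@103; bids=[#1:4@103] asks=[-]
After op 3 [order #3] limit_buy(price=99, qty=1): fills=none; bids=[#1:4@103 #3:1@99] asks=[-]
After op 4 [order #4] limit_buy(price=103, qty=6): fills=none; bids=[#1:4@103 #4:6@103 #3:1@99] asks=[-]
After op 5 [order #5] limit_buy(price=97, qty=2): fills=none; bids=[#1:4@103 #4:6@103 #3:1@99 #5:2@97] asks=[-]
After op 6 cancel(order #5): fills=none; bids=[#1:4@103 #4:6@103 #3:1@99] asks=[-]
After op 7 [order #6] limit_sell(price=105, qty=4): fills=none; bids=[#1:4@103 #4:6@103 #3:1@99] asks=[#6:4@105]
After op 8 [order #7] limit_buy(price=96, qty=4): fills=none; bids=[#1:4@103 #4:6@103 #3:1@99 #7:4@96] asks=[#6:4@105]
After op 9 [order #8] limit_sell(price=98, qty=1): fills=#1x#8:1@103; bids=[#1:3@103 #4:6@103 #3:1@99 #7:4@96] asks=[#6:4@105]
After op 10 cancel(order #8): fills=none; bids=[#1:3@103 #4:6@103 #3:1@99 #7:4@96] asks=[#6:4@105]

Answer: 6@103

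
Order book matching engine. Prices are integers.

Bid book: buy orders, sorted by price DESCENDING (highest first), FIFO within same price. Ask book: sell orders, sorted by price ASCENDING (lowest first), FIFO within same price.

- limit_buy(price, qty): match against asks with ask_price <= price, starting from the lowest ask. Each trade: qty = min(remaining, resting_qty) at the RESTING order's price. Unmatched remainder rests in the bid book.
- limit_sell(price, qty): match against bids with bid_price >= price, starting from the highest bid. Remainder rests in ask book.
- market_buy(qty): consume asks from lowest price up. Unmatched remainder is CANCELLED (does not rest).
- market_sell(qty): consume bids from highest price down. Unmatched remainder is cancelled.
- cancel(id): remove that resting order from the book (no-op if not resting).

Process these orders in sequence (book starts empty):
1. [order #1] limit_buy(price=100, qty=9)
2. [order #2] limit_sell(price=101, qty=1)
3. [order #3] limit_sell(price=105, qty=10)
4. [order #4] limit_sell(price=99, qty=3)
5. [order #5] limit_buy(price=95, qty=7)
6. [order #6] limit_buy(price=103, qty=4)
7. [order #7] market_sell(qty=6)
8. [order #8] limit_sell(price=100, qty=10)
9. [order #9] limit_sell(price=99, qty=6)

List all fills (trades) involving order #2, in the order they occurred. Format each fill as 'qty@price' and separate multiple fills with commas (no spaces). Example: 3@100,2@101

After op 1 [order #1] limit_buy(price=100, qty=9): fills=none; bids=[#1:9@100] asks=[-]
After op 2 [order #2] limit_sell(price=101, qty=1): fills=none; bids=[#1:9@100] asks=[#2:1@101]
After op 3 [order #3] limit_sell(price=105, qty=10): fills=none; bids=[#1:9@100] asks=[#2:1@101 #3:10@105]
After op 4 [order #4] limit_sell(price=99, qty=3): fills=#1x#4:3@100; bids=[#1:6@100] asks=[#2:1@101 #3:10@105]
After op 5 [order #5] limit_buy(price=95, qty=7): fills=none; bids=[#1:6@100 #5:7@95] asks=[#2:1@101 #3:10@105]
After op 6 [order #6] limit_buy(price=103, qty=4): fills=#6x#2:1@101; bids=[#6:3@103 #1:6@100 #5:7@95] asks=[#3:10@105]
After op 7 [order #7] market_sell(qty=6): fills=#6x#7:3@103 #1x#7:3@100; bids=[#1:3@100 #5:7@95] asks=[#3:10@105]
After op 8 [order #8] limit_sell(price=100, qty=10): fills=#1x#8:3@100; bids=[#5:7@95] asks=[#8:7@100 #3:10@105]
After op 9 [order #9] limit_sell(price=99, qty=6): fills=none; bids=[#5:7@95] asks=[#9:6@99 #8:7@100 #3:10@105]

Answer: 1@101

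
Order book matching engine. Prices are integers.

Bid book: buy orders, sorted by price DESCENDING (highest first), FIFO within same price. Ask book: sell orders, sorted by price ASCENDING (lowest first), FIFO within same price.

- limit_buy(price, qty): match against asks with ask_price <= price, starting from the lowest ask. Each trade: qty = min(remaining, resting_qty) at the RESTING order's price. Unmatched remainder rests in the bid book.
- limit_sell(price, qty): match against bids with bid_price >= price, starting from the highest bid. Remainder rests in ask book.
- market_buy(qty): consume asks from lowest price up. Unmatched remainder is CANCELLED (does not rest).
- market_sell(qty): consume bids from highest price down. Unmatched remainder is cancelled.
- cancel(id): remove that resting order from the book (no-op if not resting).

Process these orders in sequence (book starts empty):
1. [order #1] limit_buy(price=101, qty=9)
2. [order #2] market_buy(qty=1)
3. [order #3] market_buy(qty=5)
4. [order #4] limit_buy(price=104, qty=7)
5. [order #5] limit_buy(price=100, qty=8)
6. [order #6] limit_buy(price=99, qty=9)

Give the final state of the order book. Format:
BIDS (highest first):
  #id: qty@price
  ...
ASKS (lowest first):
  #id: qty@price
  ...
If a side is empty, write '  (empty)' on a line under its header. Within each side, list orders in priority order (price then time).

Answer: BIDS (highest first):
  #4: 7@104
  #1: 9@101
  #5: 8@100
  #6: 9@99
ASKS (lowest first):
  (empty)

Derivation:
After op 1 [order #1] limit_buy(price=101, qty=9): fills=none; bids=[#1:9@101] asks=[-]
After op 2 [order #2] market_buy(qty=1): fills=none; bids=[#1:9@101] asks=[-]
After op 3 [order #3] market_buy(qty=5): fills=none; bids=[#1:9@101] asks=[-]
After op 4 [order #4] limit_buy(price=104, qty=7): fills=none; bids=[#4:7@104 #1:9@101] asks=[-]
After op 5 [order #5] limit_buy(price=100, qty=8): fills=none; bids=[#4:7@104 #1:9@101 #5:8@100] asks=[-]
After op 6 [order #6] limit_buy(price=99, qty=9): fills=none; bids=[#4:7@104 #1:9@101 #5:8@100 #6:9@99] asks=[-]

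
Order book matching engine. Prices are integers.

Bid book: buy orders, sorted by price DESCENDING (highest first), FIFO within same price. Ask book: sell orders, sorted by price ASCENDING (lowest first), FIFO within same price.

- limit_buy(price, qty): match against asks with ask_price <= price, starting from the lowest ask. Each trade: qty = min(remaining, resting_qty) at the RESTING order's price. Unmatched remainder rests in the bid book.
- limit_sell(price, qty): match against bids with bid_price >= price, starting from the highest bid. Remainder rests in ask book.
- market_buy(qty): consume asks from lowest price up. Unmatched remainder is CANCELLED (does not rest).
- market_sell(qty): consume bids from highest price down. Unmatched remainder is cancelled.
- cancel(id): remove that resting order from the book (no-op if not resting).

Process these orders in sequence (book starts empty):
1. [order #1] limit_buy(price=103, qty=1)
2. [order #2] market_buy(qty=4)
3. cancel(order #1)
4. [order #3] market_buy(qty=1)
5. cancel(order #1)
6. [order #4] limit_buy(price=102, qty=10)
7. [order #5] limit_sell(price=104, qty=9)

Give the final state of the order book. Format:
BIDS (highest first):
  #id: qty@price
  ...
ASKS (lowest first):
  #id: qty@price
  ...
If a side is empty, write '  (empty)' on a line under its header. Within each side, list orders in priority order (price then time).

After op 1 [order #1] limit_buy(price=103, qty=1): fills=none; bids=[#1:1@103] asks=[-]
After op 2 [order #2] market_buy(qty=4): fills=none; bids=[#1:1@103] asks=[-]
After op 3 cancel(order #1): fills=none; bids=[-] asks=[-]
After op 4 [order #3] market_buy(qty=1): fills=none; bids=[-] asks=[-]
After op 5 cancel(order #1): fills=none; bids=[-] asks=[-]
After op 6 [order #4] limit_buy(price=102, qty=10): fills=none; bids=[#4:10@102] asks=[-]
After op 7 [order #5] limit_sell(price=104, qty=9): fills=none; bids=[#4:10@102] asks=[#5:9@104]

Answer: BIDS (highest first):
  #4: 10@102
ASKS (lowest first):
  #5: 9@104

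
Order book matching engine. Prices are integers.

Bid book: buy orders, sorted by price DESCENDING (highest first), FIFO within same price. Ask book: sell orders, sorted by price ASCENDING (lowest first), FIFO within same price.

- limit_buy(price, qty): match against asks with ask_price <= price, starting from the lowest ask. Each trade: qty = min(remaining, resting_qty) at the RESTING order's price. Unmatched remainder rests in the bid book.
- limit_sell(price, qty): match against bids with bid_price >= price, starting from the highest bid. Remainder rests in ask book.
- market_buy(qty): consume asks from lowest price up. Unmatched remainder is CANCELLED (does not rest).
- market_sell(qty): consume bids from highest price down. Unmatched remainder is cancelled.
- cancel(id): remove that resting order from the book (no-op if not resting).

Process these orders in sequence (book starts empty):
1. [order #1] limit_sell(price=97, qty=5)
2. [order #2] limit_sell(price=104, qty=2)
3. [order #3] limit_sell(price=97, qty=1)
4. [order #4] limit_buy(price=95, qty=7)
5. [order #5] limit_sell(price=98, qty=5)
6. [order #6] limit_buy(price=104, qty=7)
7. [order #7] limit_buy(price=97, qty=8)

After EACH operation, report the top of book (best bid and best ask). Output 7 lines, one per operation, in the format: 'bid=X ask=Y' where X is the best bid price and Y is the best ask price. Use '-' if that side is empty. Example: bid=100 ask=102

After op 1 [order #1] limit_sell(price=97, qty=5): fills=none; bids=[-] asks=[#1:5@97]
After op 2 [order #2] limit_sell(price=104, qty=2): fills=none; bids=[-] asks=[#1:5@97 #2:2@104]
After op 3 [order #3] limit_sell(price=97, qty=1): fills=none; bids=[-] asks=[#1:5@97 #3:1@97 #2:2@104]
After op 4 [order #4] limit_buy(price=95, qty=7): fills=none; bids=[#4:7@95] asks=[#1:5@97 #3:1@97 #2:2@104]
After op 5 [order #5] limit_sell(price=98, qty=5): fills=none; bids=[#4:7@95] asks=[#1:5@97 #3:1@97 #5:5@98 #2:2@104]
After op 6 [order #6] limit_buy(price=104, qty=7): fills=#6x#1:5@97 #6x#3:1@97 #6x#5:1@98; bids=[#4:7@95] asks=[#5:4@98 #2:2@104]
After op 7 [order #7] limit_buy(price=97, qty=8): fills=none; bids=[#7:8@97 #4:7@95] asks=[#5:4@98 #2:2@104]

Answer: bid=- ask=97
bid=- ask=97
bid=- ask=97
bid=95 ask=97
bid=95 ask=97
bid=95 ask=98
bid=97 ask=98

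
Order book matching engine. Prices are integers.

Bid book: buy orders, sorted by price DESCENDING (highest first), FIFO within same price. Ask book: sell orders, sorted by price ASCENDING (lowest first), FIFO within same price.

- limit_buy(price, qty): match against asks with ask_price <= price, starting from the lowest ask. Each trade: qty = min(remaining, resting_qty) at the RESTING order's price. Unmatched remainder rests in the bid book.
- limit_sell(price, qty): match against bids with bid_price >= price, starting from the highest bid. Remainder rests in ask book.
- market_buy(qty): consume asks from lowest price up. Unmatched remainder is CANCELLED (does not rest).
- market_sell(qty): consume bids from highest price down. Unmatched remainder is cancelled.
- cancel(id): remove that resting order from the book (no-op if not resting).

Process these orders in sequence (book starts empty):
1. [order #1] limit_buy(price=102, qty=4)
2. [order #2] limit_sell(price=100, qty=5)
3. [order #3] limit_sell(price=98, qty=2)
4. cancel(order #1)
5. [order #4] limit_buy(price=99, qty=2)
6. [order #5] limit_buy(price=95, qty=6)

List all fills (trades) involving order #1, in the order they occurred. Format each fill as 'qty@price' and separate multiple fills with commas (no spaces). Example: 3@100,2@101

After op 1 [order #1] limit_buy(price=102, qty=4): fills=none; bids=[#1:4@102] asks=[-]
After op 2 [order #2] limit_sell(price=100, qty=5): fills=#1x#2:4@102; bids=[-] asks=[#2:1@100]
After op 3 [order #3] limit_sell(price=98, qty=2): fills=none; bids=[-] asks=[#3:2@98 #2:1@100]
After op 4 cancel(order #1): fills=none; bids=[-] asks=[#3:2@98 #2:1@100]
After op 5 [order #4] limit_buy(price=99, qty=2): fills=#4x#3:2@98; bids=[-] asks=[#2:1@100]
After op 6 [order #5] limit_buy(price=95, qty=6): fills=none; bids=[#5:6@95] asks=[#2:1@100]

Answer: 4@102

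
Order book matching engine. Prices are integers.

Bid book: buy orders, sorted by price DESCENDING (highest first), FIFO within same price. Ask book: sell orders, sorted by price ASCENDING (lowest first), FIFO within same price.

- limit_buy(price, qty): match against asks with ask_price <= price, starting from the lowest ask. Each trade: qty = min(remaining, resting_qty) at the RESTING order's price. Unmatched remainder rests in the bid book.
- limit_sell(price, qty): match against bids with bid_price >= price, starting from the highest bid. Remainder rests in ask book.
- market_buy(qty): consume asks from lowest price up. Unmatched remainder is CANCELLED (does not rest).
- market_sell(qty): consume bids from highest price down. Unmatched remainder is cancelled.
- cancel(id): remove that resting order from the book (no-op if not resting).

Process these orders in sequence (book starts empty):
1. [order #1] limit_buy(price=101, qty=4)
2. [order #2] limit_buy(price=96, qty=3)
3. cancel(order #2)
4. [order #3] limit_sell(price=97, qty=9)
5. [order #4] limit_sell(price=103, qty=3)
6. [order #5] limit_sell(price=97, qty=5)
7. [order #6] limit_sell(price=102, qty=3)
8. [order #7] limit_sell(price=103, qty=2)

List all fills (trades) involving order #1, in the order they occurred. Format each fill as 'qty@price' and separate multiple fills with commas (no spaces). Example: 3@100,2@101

Answer: 4@101

Derivation:
After op 1 [order #1] limit_buy(price=101, qty=4): fills=none; bids=[#1:4@101] asks=[-]
After op 2 [order #2] limit_buy(price=96, qty=3): fills=none; bids=[#1:4@101 #2:3@96] asks=[-]
After op 3 cancel(order #2): fills=none; bids=[#1:4@101] asks=[-]
After op 4 [order #3] limit_sell(price=97, qty=9): fills=#1x#3:4@101; bids=[-] asks=[#3:5@97]
After op 5 [order #4] limit_sell(price=103, qty=3): fills=none; bids=[-] asks=[#3:5@97 #4:3@103]
After op 6 [order #5] limit_sell(price=97, qty=5): fills=none; bids=[-] asks=[#3:5@97 #5:5@97 #4:3@103]
After op 7 [order #6] limit_sell(price=102, qty=3): fills=none; bids=[-] asks=[#3:5@97 #5:5@97 #6:3@102 #4:3@103]
After op 8 [order #7] limit_sell(price=103, qty=2): fills=none; bids=[-] asks=[#3:5@97 #5:5@97 #6:3@102 #4:3@103 #7:2@103]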